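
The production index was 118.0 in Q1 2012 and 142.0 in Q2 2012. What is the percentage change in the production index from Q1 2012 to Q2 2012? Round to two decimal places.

20.34%

Change = (142.0 − 118.0) / 118.0 × 100
       = 24.0 / 118.0 × 100 = 20.3390%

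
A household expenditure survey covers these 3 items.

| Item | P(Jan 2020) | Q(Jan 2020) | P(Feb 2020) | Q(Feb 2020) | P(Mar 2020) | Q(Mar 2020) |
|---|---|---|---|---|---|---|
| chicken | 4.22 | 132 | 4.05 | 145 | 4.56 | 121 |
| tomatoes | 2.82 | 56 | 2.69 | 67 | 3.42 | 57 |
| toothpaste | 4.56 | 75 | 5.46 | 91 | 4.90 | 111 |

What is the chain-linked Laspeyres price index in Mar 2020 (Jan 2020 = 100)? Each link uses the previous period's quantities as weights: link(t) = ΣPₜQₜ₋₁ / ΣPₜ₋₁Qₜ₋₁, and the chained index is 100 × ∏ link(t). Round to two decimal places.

109.46

Link Jan 2020→Feb 2020:
ΣP(Feb 2020)Q(Jan 2020) = 4.05×132 + 2.69×56 + 5.46×75 = 534.6 + 150.64 + 409.5 = 1094.74
ΣP(Jan 2020)Q(Jan 2020) = 4.22×132 + 2.82×56 + 4.56×75 = 557.04 + 157.92 + 342 = 1056.96
link = 1094.74/1056.96 = 1.035744
Link Feb 2020→Mar 2020:
ΣP(Mar 2020)Q(Feb 2020) = 4.56×145 + 3.42×67 + 4.90×91 = 661.2 + 229.14 + 445.9 = 1336.24
ΣP(Feb 2020)Q(Feb 2020) = 4.05×145 + 2.69×67 + 5.46×91 = 587.25 + 180.23 + 496.86 = 1264.34
link = 1336.24/1264.34 = 1.056868
Chained index = 100 × 1.035744 × 1.056868 = 109.4644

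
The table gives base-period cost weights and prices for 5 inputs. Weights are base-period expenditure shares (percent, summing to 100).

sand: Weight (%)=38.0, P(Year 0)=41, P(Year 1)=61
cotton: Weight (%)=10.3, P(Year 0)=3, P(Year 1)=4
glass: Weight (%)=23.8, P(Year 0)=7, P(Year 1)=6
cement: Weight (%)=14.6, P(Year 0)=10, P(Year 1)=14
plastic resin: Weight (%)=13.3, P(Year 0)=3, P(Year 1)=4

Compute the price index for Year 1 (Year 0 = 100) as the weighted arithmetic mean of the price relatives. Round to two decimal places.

sand: 38.0 × (61/41) = 38.0 × 1.487805 = 56.5366
cotton: 10.3 × (4/3) = 10.3 × 1.333333 = 13.7333
glass: 23.8 × (6/7) = 23.8 × 0.857143 = 20.4000
cement: 14.6 × (14/10) = 14.6 × 1.400000 = 20.4400
plastic resin: 13.3 × (4/3) = 13.3 × 1.333333 = 17.7333
Index = Σ wᵢ·(p₁ᵢ/p₀ᵢ) = 56.5366 + 13.7333 + 20.4000 + 20.4400 + 17.7333 = 128.8433

128.84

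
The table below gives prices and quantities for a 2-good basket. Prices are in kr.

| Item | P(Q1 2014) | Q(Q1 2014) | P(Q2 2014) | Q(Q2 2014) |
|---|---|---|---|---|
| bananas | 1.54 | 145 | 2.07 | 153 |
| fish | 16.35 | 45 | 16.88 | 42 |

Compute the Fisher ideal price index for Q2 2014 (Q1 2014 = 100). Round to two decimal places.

110.85

Laspeyres component (base-period weights):
ΣP(Q2 2014)Q(Q1 2014) = 2.07×145 + 16.88×45 = 300.15 + 759.6 = 1059.75
ΣP(Q1 2014)Q(Q1 2014) = 1.54×145 + 16.35×45 = 223.3 + 735.75 = 959.05
L = 1059.75 / 959.05 × 100 = 110.5000
Paasche component (current-period weights):
ΣP(Q2 2014)Q(Q2 2014) = 2.07×153 + 16.88×42 = 316.71 + 708.96 = 1025.67
ΣP(Q1 2014)Q(Q2 2014) = 1.54×153 + 16.35×42 = 235.62 + 686.7 = 922.32
P = 1025.67 / 922.32 × 100 = 111.2054
Fisher = √(L × P) = √(110.5000 × 111.2054) = 110.8521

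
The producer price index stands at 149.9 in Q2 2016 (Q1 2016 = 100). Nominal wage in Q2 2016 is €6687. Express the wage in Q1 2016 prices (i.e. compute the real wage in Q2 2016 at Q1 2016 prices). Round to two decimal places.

Real = Nominal ÷ (Index/100) = 6687 ÷ (149.9/100)
     = 6687 ÷ 1.499 = 4460.9740

4460.97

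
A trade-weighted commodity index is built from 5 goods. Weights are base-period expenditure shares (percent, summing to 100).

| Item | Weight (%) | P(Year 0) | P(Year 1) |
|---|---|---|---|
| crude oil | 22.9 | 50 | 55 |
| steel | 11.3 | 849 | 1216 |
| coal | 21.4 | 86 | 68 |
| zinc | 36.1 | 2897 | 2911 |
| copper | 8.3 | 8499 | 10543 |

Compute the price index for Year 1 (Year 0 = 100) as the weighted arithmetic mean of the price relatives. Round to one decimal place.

104.9

crude oil: 22.9 × (55/50) = 22.9 × 1.100000 = 25.1900
steel: 11.3 × (1216/849) = 11.3 × 1.432273 = 16.1847
coal: 21.4 × (68/86) = 21.4 × 0.790698 = 16.9209
zinc: 36.1 × (2911/2897) = 36.1 × 1.004833 = 36.2745
copper: 8.3 × (10543/8499) = 8.3 × 1.240499 = 10.2961
Index = Σ wᵢ·(p₁ᵢ/p₀ᵢ) = 25.1900 + 16.1847 + 16.9209 + 36.2745 + 10.2961 = 104.8662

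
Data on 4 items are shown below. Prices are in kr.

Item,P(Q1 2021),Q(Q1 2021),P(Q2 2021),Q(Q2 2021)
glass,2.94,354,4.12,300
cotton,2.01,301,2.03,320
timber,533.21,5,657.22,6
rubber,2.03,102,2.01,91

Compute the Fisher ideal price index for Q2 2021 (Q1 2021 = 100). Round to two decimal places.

Laspeyres component (base-period weights):
ΣP(Q2 2021)Q(Q1 2021) = 4.12×354 + 2.03×301 + 657.22×5 + 2.01×102 = 1458.48 + 611.03 + 3286.1 + 205.02 = 5560.63
ΣP(Q1 2021)Q(Q1 2021) = 2.94×354 + 2.01×301 + 533.21×5 + 2.03×102 = 1040.76 + 605.01 + 2666.05 + 207.06 = 4518.88
L = 5560.63 / 4518.88 × 100 = 123.0533
Paasche component (current-period weights):
ΣP(Q2 2021)Q(Q2 2021) = 4.12×300 + 2.03×320 + 657.22×6 + 2.01×91 = 1236 + 649.6 + 3943.32 + 182.91 = 6011.83
ΣP(Q1 2021)Q(Q2 2021) = 2.94×300 + 2.01×320 + 533.21×6 + 2.03×91 = 882 + 643.2 + 3199.26 + 184.73 = 4909.19
P = 6011.83 / 4909.19 × 100 = 122.4607
Fisher = √(L × P) = √(123.0533 × 122.4607) = 122.7566

122.76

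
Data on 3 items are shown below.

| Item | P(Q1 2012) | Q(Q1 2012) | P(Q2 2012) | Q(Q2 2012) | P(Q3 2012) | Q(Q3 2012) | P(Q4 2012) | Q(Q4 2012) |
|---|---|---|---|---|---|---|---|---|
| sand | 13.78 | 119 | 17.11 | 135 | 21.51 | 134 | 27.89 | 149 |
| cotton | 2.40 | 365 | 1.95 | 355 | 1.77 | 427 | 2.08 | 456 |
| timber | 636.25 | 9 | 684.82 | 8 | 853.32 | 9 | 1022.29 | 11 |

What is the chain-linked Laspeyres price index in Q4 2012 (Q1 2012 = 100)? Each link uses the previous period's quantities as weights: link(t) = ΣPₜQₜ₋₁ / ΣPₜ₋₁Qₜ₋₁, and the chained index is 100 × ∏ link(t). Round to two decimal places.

Link Q1 2012→Q2 2012:
ΣP(Q2 2012)Q(Q1 2012) = 17.11×119 + 1.95×365 + 684.82×9 = 2036.09 + 711.75 + 6163.38 = 8911.22
ΣP(Q1 2012)Q(Q1 2012) = 13.78×119 + 2.40×365 + 636.25×9 = 1639.82 + 876 + 5726.25 = 8242.07
link = 8911.22/8242.07 = 1.081187
Link Q2 2012→Q3 2012:
ΣP(Q3 2012)Q(Q2 2012) = 21.51×135 + 1.77×355 + 853.32×8 = 2903.85 + 628.35 + 6826.56 = 10358.76
ΣP(Q2 2012)Q(Q2 2012) = 17.11×135 + 1.95×355 + 684.82×8 = 2309.85 + 692.25 + 5478.56 = 8480.66
link = 10358.76/8480.66 = 1.221457
Link Q3 2012→Q4 2012:
ΣP(Q4 2012)Q(Q3 2012) = 27.89×134 + 2.08×427 + 1022.29×9 = 3737.26 + 888.16 + 9200.61 = 13826.03
ΣP(Q3 2012)Q(Q3 2012) = 21.51×134 + 1.77×427 + 853.32×9 = 2882.34 + 755.79 + 7679.88 = 11318.01
link = 13826.03/11318.01 = 1.221595
Chained index = 100 × 1.081187 × 1.221457 × 1.221595 = 161.3268

161.33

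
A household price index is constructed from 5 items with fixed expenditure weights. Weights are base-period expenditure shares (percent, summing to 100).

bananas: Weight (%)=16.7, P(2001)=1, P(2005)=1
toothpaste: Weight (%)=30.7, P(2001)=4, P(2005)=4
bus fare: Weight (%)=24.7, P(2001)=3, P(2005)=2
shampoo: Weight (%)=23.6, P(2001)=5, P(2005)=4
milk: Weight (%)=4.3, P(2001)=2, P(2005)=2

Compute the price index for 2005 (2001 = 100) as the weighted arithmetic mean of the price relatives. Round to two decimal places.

87.05

bananas: 16.7 × (1/1) = 16.7 × 1.000000 = 16.7000
toothpaste: 30.7 × (4/4) = 30.7 × 1.000000 = 30.7000
bus fare: 24.7 × (2/3) = 24.7 × 0.666667 = 16.4667
shampoo: 23.6 × (4/5) = 23.6 × 0.800000 = 18.8800
milk: 4.3 × (2/2) = 4.3 × 1.000000 = 4.3000
Index = Σ wᵢ·(p₁ᵢ/p₀ᵢ) = 16.7000 + 30.7000 + 16.4667 + 18.8800 + 4.3000 = 87.0467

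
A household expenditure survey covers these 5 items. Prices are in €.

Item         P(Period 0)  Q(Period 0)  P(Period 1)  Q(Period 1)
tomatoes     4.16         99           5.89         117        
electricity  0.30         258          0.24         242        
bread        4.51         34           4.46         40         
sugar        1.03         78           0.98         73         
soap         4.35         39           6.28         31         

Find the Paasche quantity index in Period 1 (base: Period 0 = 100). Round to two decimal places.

106.60

Paasche quantity index uses current-period prices as weights.
ΣP(Period 1)·Q(Period 1) = 5.89×117 + 0.24×242 + 4.46×40 + 0.98×73 + 6.28×31 = 689.13 + 58.08 + 178.4 + 71.54 + 194.68 = 1191.83
ΣP(Period 1)·Q(Period 0) = 5.89×99 + 0.24×258 + 4.46×34 + 0.98×78 + 6.28×39 = 583.11 + 61.92 + 151.64 + 76.44 + 244.92 = 1118.03
Index = 1191.83 / 1118.03 × 100 = 106.6009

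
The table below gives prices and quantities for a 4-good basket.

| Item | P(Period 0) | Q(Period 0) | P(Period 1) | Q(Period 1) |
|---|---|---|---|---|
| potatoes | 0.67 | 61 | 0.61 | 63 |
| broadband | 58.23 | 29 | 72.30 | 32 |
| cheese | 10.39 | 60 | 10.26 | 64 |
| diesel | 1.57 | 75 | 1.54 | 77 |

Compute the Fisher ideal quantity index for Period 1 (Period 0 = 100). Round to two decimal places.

Laspeyres component (base-period weights):
ΣP(Period 0)Q(Period 1) = 0.67×63 + 58.23×32 + 10.39×64 + 1.57×77 = 42.21 + 1863.36 + 664.96 + 120.89 = 2691.42
ΣP(Period 0)Q(Period 0) = 0.67×61 + 58.23×29 + 10.39×60 + 1.57×75 = 40.87 + 1688.67 + 623.4 + 117.75 = 2470.69
L = 2691.42 / 2470.69 × 100 = 108.9339
Paasche component (current-period weights):
ΣP(Period 1)Q(Period 1) = 0.61×63 + 72.30×32 + 10.26×64 + 1.54×77 = 38.43 + 2313.6 + 656.64 + 118.58 = 3127.25
ΣP(Period 1)Q(Period 0) = 0.61×61 + 72.30×29 + 10.26×60 + 1.54×75 = 37.21 + 2096.7 + 615.6 + 115.5 = 2865.01
P = 3127.25 / 2865.01 × 100 = 109.1532
Fisher = √(L × P) = √(108.9339 × 109.1532) = 109.0435

109.04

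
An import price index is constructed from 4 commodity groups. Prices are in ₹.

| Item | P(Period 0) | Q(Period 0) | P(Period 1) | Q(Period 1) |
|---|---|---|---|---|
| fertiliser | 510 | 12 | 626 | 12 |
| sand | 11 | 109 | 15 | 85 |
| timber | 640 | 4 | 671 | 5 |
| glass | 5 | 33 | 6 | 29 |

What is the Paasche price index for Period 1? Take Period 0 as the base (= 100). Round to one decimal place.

118.4

Paasche price index uses current-period quantities as weights.
ΣP(Period 1)·Q(Period 1) = 626×12 + 15×85 + 671×5 + 6×29 = 7512 + 1275 + 3355 + 174 = 12316
ΣP(Period 0)·Q(Period 1) = 510×12 + 11×85 + 640×5 + 5×29 = 6120 + 935 + 3200 + 145 = 10400
Index = 12316 / 10400 × 100 = 118.4231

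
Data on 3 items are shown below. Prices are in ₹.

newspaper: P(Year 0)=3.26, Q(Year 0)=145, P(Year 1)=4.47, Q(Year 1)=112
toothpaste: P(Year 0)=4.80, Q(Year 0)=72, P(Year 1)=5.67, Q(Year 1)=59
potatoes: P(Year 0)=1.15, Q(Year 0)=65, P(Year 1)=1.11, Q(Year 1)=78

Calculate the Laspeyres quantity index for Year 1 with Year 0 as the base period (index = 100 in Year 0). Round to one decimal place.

Laspeyres quantity index uses base-period prices as weights.
ΣP(Year 0)·Q(Year 1) = 3.26×112 + 4.80×59 + 1.15×78 = 365.12 + 283.2 + 89.7 = 738.02
ΣP(Year 0)·Q(Year 0) = 3.26×145 + 4.80×72 + 1.15×65 = 472.7 + 345.6 + 74.75 = 893.05
Index = 738.02 / 893.05 × 100 = 82.6404

82.6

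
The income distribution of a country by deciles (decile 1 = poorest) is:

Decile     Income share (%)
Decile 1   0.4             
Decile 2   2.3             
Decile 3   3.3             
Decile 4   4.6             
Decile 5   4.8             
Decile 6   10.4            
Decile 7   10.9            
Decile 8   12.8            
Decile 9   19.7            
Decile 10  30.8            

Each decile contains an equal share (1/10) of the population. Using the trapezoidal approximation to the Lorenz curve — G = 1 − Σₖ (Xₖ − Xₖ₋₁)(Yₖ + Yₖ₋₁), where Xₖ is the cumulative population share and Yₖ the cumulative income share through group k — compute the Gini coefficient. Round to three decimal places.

Cumulative income shares Yₖ: 0.0040, 0.0270, 0.0600, 0.1060, 0.1540, 0.2580, 0.3670, 0.4950, 0.6920, 1.0000
Σ (Xₖ−Xₖ₋₁)(Yₖ+Yₖ₋₁) = (1/10)(0.0040+0.0000) + (1/10)(0.0270+0.0040) + (1/10)(0.0600+0.0270) + (1/10)(0.1060+0.0600) + (1/10)(0.1540+0.1060) + (1/10)(0.2580+0.1540) + (1/10)(0.3670+0.2580) + (1/10)(0.4950+0.3670) + (1/10)(0.6920+0.4950) + (1/10)(1.0000+0.6920)
  = 0.0004 + 0.0031 + 0.0087 + 0.0166 + 0.0260 + 0.0412 + 0.0625 + 0.0862 + 0.1187 + 0.1692 = 0.5326
G = 1 − 0.5326 = 0.4674

0.467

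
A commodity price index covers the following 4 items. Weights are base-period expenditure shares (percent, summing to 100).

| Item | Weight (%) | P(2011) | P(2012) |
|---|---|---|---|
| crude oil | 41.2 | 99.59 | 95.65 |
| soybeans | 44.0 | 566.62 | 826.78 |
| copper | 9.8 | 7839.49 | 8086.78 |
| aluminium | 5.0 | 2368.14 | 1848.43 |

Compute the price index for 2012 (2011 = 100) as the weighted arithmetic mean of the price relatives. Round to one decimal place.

117.8

crude oil: 41.2 × (95.65/99.59) = 41.2 × 0.960438 = 39.5700
soybeans: 44.0 × (826.78/566.62) = 44.0 × 1.459144 = 64.2023
copper: 9.8 × (8086.78/7839.49) = 9.8 × 1.031544 = 10.1091
aluminium: 5.0 × (1848.43/2368.14) = 5.0 × 0.780541 = 3.9027
Index = Σ wᵢ·(p₁ᵢ/p₀ᵢ) = 39.5700 + 64.2023 + 10.1091 + 3.9027 = 117.7842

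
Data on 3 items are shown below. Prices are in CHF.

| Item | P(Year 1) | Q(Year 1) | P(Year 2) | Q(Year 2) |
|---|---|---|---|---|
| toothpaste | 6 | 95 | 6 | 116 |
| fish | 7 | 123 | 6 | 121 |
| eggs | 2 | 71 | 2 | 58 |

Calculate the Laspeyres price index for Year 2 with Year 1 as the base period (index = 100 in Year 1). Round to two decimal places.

Laspeyres price index uses base-period quantities as weights.
ΣP(Year 2)·Q(Year 1) = 6×95 + 6×123 + 2×71 = 570 + 738 + 142 = 1450
ΣP(Year 1)·Q(Year 1) = 6×95 + 7×123 + 2×71 = 570 + 861 + 142 = 1573
Index = 1450 / 1573 × 100 = 92.1805

92.18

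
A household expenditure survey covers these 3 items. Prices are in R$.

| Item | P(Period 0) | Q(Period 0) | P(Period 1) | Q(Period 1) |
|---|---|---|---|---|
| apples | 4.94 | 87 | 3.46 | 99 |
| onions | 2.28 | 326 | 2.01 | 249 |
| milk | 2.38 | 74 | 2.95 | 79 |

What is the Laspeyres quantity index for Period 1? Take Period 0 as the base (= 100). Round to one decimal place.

Laspeyres quantity index uses base-period prices as weights.
ΣP(Period 0)·Q(Period 1) = 4.94×99 + 2.28×249 + 2.38×79 = 489.06 + 567.72 + 188.02 = 1244.8
ΣP(Period 0)·Q(Period 0) = 4.94×87 + 2.28×326 + 2.38×74 = 429.78 + 743.28 + 176.12 = 1349.18
Index = 1244.8 / 1349.18 × 100 = 92.2634

92.3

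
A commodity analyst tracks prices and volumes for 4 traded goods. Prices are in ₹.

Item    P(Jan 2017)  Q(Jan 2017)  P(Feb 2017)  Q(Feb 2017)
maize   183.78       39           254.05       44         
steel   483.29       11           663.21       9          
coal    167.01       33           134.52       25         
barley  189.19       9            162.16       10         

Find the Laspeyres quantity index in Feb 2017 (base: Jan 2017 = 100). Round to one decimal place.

93.9

Laspeyres quantity index uses base-period prices as weights.
ΣP(Jan 2017)·Q(Feb 2017) = 183.78×44 + 483.29×9 + 167.01×25 + 189.19×10 = 8086.32 + 4349.61 + 4175.25 + 1891.9 = 18503.08
ΣP(Jan 2017)·Q(Jan 2017) = 183.78×39 + 483.29×11 + 167.01×33 + 189.19×9 = 7167.42 + 5316.19 + 5511.33 + 1702.71 = 19697.65
Index = 18503.08 / 19697.65 × 100 = 93.9355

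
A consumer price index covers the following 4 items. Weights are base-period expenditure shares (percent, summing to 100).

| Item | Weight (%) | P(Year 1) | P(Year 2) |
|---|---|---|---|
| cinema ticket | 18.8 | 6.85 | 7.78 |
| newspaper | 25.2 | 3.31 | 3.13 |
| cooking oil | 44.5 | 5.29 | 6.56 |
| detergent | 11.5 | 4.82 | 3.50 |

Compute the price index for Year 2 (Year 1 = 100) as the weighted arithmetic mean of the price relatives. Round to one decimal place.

cinema ticket: 18.8 × (7.78/6.85) = 18.8 × 1.135766 = 21.3524
newspaper: 25.2 × (3.13/3.31) = 25.2 × 0.945619 = 23.8296
cooking oil: 44.5 × (6.56/5.29) = 44.5 × 1.240076 = 55.1834
detergent: 11.5 × (3.50/4.82) = 11.5 × 0.726141 = 8.3506
Index = Σ wᵢ·(p₁ᵢ/p₀ᵢ) = 21.3524 + 23.8296 + 55.1834 + 8.3506 = 108.7160

108.7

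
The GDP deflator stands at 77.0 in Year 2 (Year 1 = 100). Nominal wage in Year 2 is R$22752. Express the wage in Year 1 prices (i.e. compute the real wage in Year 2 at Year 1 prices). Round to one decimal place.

29548.1

Real = Nominal ÷ (Index/100) = 22752 ÷ (77.0/100)
     = 22752 ÷ 0.770 = 29548.0519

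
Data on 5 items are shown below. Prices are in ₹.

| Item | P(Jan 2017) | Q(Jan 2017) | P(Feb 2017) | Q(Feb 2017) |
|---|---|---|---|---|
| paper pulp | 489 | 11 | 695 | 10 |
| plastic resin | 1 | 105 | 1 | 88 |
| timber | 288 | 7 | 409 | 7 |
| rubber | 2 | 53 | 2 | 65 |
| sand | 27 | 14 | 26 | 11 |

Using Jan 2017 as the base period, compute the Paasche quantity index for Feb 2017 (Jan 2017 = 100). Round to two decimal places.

Paasche quantity index uses current-period prices as weights.
ΣP(Feb 2017)·Q(Feb 2017) = 695×10 + 1×88 + 409×7 + 2×65 + 26×11 = 6950 + 88 + 2863 + 130 + 286 = 10317
ΣP(Feb 2017)·Q(Jan 2017) = 695×11 + 1×105 + 409×7 + 2×53 + 26×14 = 7645 + 105 + 2863 + 106 + 364 = 11083
Index = 10317 / 11083 × 100 = 93.0885

93.09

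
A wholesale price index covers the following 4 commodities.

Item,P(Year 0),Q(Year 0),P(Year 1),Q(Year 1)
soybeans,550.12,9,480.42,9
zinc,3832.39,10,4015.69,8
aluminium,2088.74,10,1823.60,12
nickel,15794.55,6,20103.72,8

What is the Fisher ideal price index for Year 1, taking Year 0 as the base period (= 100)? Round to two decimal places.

Laspeyres component (base-period weights):
ΣP(Year 1)Q(Year 0) = 480.42×9 + 4015.69×10 + 1823.60×10 + 20103.72×6 = 4323.78 + 40156.9 + 18236 + 120622.32 = 183339
ΣP(Year 0)Q(Year 0) = 550.12×9 + 3832.39×10 + 2088.74×10 + 15794.55×6 = 4951.08 + 38323.9 + 20887.4 + 94767.3 = 158929.68
L = 183339 / 158929.68 × 100 = 115.3586
Paasche component (current-period weights):
ΣP(Year 1)Q(Year 1) = 480.42×9 + 4015.69×8 + 1823.60×12 + 20103.72×8 = 4323.78 + 32125.52 + 21883.2 + 160829.76 = 219162.26
ΣP(Year 0)Q(Year 1) = 550.12×9 + 3832.39×8 + 2088.74×12 + 15794.55×8 = 4951.08 + 30659.12 + 25064.88 + 126356.4 = 187031.48
P = 219162.26 / 187031.48 × 100 = 117.1793
Fisher = √(L × P) = √(115.3586 × 117.1793) = 116.2654

116.27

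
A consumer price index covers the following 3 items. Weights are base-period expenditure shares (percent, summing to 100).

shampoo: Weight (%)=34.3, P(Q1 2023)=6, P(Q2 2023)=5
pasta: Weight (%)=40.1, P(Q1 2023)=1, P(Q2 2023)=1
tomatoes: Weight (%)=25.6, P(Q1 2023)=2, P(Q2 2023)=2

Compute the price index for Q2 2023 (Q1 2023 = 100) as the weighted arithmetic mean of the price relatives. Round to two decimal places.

94.28

shampoo: 34.3 × (5/6) = 34.3 × 0.833333 = 28.5833
pasta: 40.1 × (1/1) = 40.1 × 1.000000 = 40.1000
tomatoes: 25.6 × (2/2) = 25.6 × 1.000000 = 25.6000
Index = Σ wᵢ·(p₁ᵢ/p₀ᵢ) = 28.5833 + 40.1000 + 25.6000 = 94.2833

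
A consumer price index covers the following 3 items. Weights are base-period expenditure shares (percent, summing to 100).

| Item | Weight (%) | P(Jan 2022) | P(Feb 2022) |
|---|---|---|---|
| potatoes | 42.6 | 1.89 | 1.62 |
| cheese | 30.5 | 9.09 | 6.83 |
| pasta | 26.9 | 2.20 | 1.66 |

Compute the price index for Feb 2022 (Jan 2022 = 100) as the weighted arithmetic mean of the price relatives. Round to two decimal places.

potatoes: 42.6 × (1.62/1.89) = 42.6 × 0.857143 = 36.5143
cheese: 30.5 × (6.83/9.09) = 30.5 × 0.751375 = 22.9169
pasta: 26.9 × (1.66/2.20) = 26.9 × 0.754545 = 20.2973
Index = Σ wᵢ·(p₁ᵢ/p₀ᵢ) = 36.5143 + 22.9169 + 20.2973 = 79.7285

79.73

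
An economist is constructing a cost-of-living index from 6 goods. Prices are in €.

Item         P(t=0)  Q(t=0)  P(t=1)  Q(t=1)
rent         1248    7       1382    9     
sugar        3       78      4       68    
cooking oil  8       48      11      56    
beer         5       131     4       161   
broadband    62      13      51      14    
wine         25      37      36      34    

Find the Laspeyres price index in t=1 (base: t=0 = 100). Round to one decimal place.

Laspeyres price index uses base-period quantities as weights.
ΣP(t=1)·Q(t=0) = 1382×7 + 4×78 + 11×48 + 4×131 + 51×13 + 36×37 = 9674 + 312 + 528 + 524 + 663 + 1332 = 13033
ΣP(t=0)·Q(t=0) = 1248×7 + 3×78 + 8×48 + 5×131 + 62×13 + 25×37 = 8736 + 234 + 384 + 655 + 806 + 925 = 11740
Index = 13033 / 11740 × 100 = 111.0136

111.0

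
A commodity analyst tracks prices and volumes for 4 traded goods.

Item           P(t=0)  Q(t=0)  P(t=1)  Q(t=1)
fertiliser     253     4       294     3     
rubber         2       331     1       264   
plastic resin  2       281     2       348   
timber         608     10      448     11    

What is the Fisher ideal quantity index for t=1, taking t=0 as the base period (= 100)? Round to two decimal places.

Laspeyres component (base-period weights):
ΣP(t=0)Q(t=1) = 253×3 + 2×264 + 2×348 + 608×11 = 759 + 528 + 696 + 6688 = 8671
ΣP(t=0)Q(t=0) = 253×4 + 2×331 + 2×281 + 608×10 = 1012 + 662 + 562 + 6080 = 8316
L = 8671 / 8316 × 100 = 104.2689
Paasche component (current-period weights):
ΣP(t=1)Q(t=1) = 294×3 + 1×264 + 2×348 + 448×11 = 882 + 264 + 696 + 4928 = 6770
ΣP(t=1)Q(t=0) = 294×4 + 1×331 + 2×281 + 448×10 = 1176 + 331 + 562 + 4480 = 6549
P = 6770 / 6549 × 100 = 103.3746
Fisher = √(L × P) = √(104.2689 × 103.3746) = 103.8208

103.82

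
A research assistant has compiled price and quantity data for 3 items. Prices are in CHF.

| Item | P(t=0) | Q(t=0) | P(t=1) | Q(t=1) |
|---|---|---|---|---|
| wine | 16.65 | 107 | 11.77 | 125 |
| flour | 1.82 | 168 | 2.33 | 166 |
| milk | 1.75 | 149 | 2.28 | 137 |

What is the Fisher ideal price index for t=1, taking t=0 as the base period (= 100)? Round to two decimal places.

Laspeyres component (base-period weights):
ΣP(t=1)Q(t=0) = 11.77×107 + 2.33×168 + 2.28×149 = 1259.39 + 391.44 + 339.72 = 1990.55
ΣP(t=0)Q(t=0) = 16.65×107 + 1.82×168 + 1.75×149 = 1781.55 + 305.76 + 260.75 = 2348.06
L = 1990.55 / 2348.06 × 100 = 84.7742
Paasche component (current-period weights):
ΣP(t=1)Q(t=1) = 11.77×125 + 2.33×166 + 2.28×137 = 1471.25 + 386.78 + 312.36 = 2170.39
ΣP(t=0)Q(t=1) = 16.65×125 + 1.82×166 + 1.75×137 = 2081.25 + 302.12 + 239.75 = 2623.12
P = 2170.39 / 2623.12 × 100 = 82.7408
Fisher = √(L × P) = √(84.7742 × 82.7408) = 83.7513

83.75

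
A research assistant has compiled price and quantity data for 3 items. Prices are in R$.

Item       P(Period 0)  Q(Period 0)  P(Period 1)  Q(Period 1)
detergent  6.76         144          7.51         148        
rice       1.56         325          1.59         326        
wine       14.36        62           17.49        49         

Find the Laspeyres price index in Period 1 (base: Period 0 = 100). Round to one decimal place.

Laspeyres price index uses base-period quantities as weights.
ΣP(Period 1)·Q(Period 0) = 7.51×144 + 1.59×325 + 17.49×62 = 1081.44 + 516.75 + 1084.38 = 2682.57
ΣP(Period 0)·Q(Period 0) = 6.76×144 + 1.56×325 + 14.36×62 = 973.44 + 507 + 890.32 = 2370.76
Index = 2682.57 / 2370.76 × 100 = 113.1523

113.2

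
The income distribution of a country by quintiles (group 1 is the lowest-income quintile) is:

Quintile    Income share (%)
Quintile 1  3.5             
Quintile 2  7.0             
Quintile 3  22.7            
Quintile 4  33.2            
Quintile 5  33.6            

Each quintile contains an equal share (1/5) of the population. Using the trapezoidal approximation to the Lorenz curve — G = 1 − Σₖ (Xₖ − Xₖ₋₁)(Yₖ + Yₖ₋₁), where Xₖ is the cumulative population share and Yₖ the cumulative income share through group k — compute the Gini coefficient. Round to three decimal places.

Cumulative income shares Yₖ: 0.0350, 0.1050, 0.3320, 0.6640, 1.0000
Σ (Xₖ−Xₖ₋₁)(Yₖ+Yₖ₋₁) = (1/5)(0.0350+0.0000) + (1/5)(0.1050+0.0350) + (1/5)(0.3320+0.1050) + (1/5)(0.6640+0.3320) + (1/5)(1.0000+0.6640)
  = 0.0070 + 0.0280 + 0.0874 + 0.1992 + 0.3328 = 0.6544
G = 1 − 0.6544 = 0.3456

0.346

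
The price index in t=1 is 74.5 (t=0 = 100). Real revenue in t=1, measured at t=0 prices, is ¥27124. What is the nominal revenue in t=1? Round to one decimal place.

Nominal = Real × (Index/100) = 27124 × (74.5/100)
        = 27124 × 0.745 = 20207.3800

20207.4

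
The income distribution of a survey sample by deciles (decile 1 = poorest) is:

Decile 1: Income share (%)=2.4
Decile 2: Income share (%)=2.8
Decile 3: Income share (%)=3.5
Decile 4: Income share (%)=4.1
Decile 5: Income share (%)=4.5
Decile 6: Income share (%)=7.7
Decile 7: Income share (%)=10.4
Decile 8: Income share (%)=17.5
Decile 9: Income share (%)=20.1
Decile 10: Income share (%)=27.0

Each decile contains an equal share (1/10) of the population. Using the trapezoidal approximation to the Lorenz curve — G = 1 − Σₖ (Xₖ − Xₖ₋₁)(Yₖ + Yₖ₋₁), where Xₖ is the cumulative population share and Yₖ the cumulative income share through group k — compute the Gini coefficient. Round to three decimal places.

0.435

Cumulative income shares Yₖ: 0.0240, 0.0520, 0.0870, 0.1280, 0.1730, 0.2500, 0.3540, 0.5290, 0.7300, 1.0000
Σ (Xₖ−Xₖ₋₁)(Yₖ+Yₖ₋₁) = (1/10)(0.0240+0.0000) + (1/10)(0.0520+0.0240) + (1/10)(0.0870+0.0520) + (1/10)(0.1280+0.0870) + (1/10)(0.1730+0.1280) + (1/10)(0.2500+0.1730) + (1/10)(0.3540+0.2500) + (1/10)(0.5290+0.3540) + (1/10)(0.7300+0.5290) + (1/10)(1.0000+0.7300)
  = 0.0024 + 0.0076 + 0.0139 + 0.0215 + 0.0301 + 0.0423 + 0.0604 + 0.0883 + 0.1259 + 0.1730 = 0.5654
G = 1 − 0.5654 = 0.4346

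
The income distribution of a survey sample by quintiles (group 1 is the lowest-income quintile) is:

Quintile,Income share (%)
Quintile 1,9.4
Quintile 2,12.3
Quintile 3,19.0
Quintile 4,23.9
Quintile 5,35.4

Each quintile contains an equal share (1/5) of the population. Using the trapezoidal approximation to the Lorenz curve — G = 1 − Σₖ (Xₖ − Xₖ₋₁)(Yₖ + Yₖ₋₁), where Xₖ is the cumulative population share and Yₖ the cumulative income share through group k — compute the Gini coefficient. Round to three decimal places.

0.254

Cumulative income shares Yₖ: 0.0940, 0.2170, 0.4070, 0.6460, 1.0000
Σ (Xₖ−Xₖ₋₁)(Yₖ+Yₖ₋₁) = (1/5)(0.0940+0.0000) + (1/5)(0.2170+0.0940) + (1/5)(0.4070+0.2170) + (1/5)(0.6460+0.4070) + (1/5)(1.0000+0.6460)
  = 0.0188 + 0.0622 + 0.1248 + 0.2106 + 0.3292 = 0.7456
G = 1 − 0.7456 = 0.2544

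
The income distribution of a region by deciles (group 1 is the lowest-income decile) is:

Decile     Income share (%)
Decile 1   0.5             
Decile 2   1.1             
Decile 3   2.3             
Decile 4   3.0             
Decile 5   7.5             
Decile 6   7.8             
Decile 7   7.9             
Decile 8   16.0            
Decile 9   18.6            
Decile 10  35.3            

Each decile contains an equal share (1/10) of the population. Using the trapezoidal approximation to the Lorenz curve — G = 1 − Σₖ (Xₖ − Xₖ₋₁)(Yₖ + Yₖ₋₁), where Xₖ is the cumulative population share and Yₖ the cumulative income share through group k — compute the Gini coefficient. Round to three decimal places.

Cumulative income shares Yₖ: 0.0050, 0.0160, 0.0390, 0.0690, 0.1440, 0.2220, 0.3010, 0.4610, 0.6470, 1.0000
Σ (Xₖ−Xₖ₋₁)(Yₖ+Yₖ₋₁) = (1/10)(0.0050+0.0000) + (1/10)(0.0160+0.0050) + (1/10)(0.0390+0.0160) + (1/10)(0.0690+0.0390) + (1/10)(0.1440+0.0690) + (1/10)(0.2220+0.1440) + (1/10)(0.3010+0.2220) + (1/10)(0.4610+0.3010) + (1/10)(0.6470+0.4610) + (1/10)(1.0000+0.6470)
  = 0.0005 + 0.0021 + 0.0055 + 0.0108 + 0.0213 + 0.0366 + 0.0523 + 0.0762 + 0.1108 + 0.1647 = 0.4808
G = 1 − 0.4808 = 0.5192

0.519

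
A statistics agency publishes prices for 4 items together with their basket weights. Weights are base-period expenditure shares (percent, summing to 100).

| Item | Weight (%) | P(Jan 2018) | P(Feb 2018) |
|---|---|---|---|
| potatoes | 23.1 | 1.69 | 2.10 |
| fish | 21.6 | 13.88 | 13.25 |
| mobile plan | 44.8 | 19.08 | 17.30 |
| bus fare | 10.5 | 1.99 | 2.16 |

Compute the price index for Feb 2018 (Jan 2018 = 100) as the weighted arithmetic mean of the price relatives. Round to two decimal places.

potatoes: 23.1 × (2.10/1.69) = 23.1 × 1.242604 = 28.7041
fish: 21.6 × (13.25/13.88) = 21.6 × 0.954611 = 20.6196
mobile plan: 44.8 × (17.30/19.08) = 44.8 × 0.906709 = 40.6205
bus fare: 10.5 × (2.16/1.99) = 10.5 × 1.085427 = 11.3970
Index = Σ wᵢ·(p₁ᵢ/p₀ᵢ) = 28.7041 + 20.6196 + 40.6205 + 11.3970 = 101.3413

101.34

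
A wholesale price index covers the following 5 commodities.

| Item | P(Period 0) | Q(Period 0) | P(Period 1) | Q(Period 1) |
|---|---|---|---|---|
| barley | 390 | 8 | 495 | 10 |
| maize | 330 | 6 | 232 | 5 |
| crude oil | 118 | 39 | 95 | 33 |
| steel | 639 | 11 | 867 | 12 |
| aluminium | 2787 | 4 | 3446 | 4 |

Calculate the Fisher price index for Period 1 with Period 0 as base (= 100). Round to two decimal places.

117.22

Laspeyres component (base-period weights):
ΣP(Period 1)Q(Period 0) = 495×8 + 232×6 + 95×39 + 867×11 + 3446×4 = 3960 + 1392 + 3705 + 9537 + 13784 = 32378
ΣP(Period 0)Q(Period 0) = 390×8 + 330×6 + 118×39 + 639×11 + 2787×4 = 3120 + 1980 + 4602 + 7029 + 11148 = 27879
L = 32378 / 27879 × 100 = 116.1376
Paasche component (current-period weights):
ΣP(Period 1)Q(Period 1) = 495×10 + 232×5 + 95×33 + 867×12 + 3446×4 = 4950 + 1160 + 3135 + 10404 + 13784 = 33433
ΣP(Period 0)Q(Period 1) = 390×10 + 330×5 + 118×33 + 639×12 + 2787×4 = 3900 + 1650 + 3894 + 7668 + 11148 = 28260
P = 33433 / 28260 × 100 = 118.3050
Fisher = √(L × P) = √(116.1376 × 118.3050) = 117.2163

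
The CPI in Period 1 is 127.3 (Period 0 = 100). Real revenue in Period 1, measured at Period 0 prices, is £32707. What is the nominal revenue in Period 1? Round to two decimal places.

Nominal = Real × (Index/100) = 32707 × (127.3/100)
        = 32707 × 1.273 = 41636.0110

41636.01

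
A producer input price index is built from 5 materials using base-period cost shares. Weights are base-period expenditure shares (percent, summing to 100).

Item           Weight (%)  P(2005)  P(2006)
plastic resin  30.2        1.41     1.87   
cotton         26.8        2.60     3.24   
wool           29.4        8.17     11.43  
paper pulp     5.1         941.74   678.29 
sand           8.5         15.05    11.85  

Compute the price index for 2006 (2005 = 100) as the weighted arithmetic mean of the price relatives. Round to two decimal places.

plastic resin: 30.2 × (1.87/1.41) = 30.2 × 1.326241 = 40.0525
cotton: 26.8 × (3.24/2.60) = 26.8 × 1.246154 = 33.3969
wool: 29.4 × (11.43/8.17) = 29.4 × 1.399021 = 41.1312
paper pulp: 5.1 × (678.29/941.74) = 5.1 × 0.720252 = 3.6733
sand: 8.5 × (11.85/15.05) = 8.5 × 0.787375 = 6.6927
Index = Σ wᵢ·(p₁ᵢ/p₀ᵢ) = 40.0525 + 33.3969 + 41.1312 + 3.6733 + 6.6927 = 124.9466

124.95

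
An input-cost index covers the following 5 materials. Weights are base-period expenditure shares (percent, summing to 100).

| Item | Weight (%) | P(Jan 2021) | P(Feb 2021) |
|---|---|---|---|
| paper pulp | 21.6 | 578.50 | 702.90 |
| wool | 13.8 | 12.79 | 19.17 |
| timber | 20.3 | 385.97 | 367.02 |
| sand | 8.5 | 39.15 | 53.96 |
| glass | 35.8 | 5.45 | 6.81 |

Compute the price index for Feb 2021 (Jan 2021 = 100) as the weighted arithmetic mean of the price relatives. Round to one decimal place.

paper pulp: 21.6 × (702.90/578.50) = 21.6 × 1.215039 = 26.2448
wool: 13.8 × (19.17/12.79) = 13.8 × 1.498827 = 20.6838
timber: 20.3 × (367.02/385.97) = 20.3 × 0.950903 = 19.3033
sand: 8.5 × (53.96/39.15) = 8.5 × 1.378289 = 11.7155
glass: 35.8 × (6.81/5.45) = 35.8 × 1.249541 = 44.7336
Index = Σ wᵢ·(p₁ᵢ/p₀ᵢ) = 26.2448 + 20.6838 + 19.3033 + 11.7155 + 44.7336 = 122.6810

122.7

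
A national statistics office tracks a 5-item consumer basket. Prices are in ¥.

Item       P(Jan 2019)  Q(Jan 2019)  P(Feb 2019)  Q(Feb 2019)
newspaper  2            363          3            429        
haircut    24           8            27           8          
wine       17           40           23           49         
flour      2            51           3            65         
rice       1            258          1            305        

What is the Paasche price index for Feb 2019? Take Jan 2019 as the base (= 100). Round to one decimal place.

135.0

Paasche price index uses current-period quantities as weights.
ΣP(Feb 2019)·Q(Feb 2019) = 3×429 + 27×8 + 23×49 + 3×65 + 1×305 = 1287 + 216 + 1127 + 195 + 305 = 3130
ΣP(Jan 2019)·Q(Feb 2019) = 2×429 + 24×8 + 17×49 + 2×65 + 1×305 = 858 + 192 + 833 + 130 + 305 = 2318
Index = 3130 / 2318 × 100 = 135.0302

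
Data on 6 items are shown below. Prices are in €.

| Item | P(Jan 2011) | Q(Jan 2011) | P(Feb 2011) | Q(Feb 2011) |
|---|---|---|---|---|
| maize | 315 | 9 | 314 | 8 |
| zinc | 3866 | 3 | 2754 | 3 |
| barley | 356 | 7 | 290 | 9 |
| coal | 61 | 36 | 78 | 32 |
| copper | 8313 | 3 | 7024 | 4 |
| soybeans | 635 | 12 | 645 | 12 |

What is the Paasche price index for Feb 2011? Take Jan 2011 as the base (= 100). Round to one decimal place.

86.0

Paasche price index uses current-period quantities as weights.
ΣP(Feb 2011)·Q(Feb 2011) = 314×8 + 2754×3 + 290×9 + 78×32 + 7024×4 + 645×12 = 2512 + 8262 + 2610 + 2496 + 28096 + 7740 = 51716
ΣP(Jan 2011)·Q(Feb 2011) = 315×8 + 3866×3 + 356×9 + 61×32 + 8313×4 + 635×12 = 2520 + 11598 + 3204 + 1952 + 33252 + 7620 = 60146
Index = 51716 / 60146 × 100 = 85.9841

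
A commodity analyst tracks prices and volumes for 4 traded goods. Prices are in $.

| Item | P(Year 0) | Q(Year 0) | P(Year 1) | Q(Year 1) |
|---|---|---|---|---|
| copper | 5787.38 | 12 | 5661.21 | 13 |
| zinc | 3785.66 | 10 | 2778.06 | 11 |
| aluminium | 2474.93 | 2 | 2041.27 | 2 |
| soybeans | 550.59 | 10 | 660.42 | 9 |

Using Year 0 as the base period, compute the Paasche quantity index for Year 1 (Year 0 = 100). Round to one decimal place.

Paasche quantity index uses current-period prices as weights.
ΣP(Year 1)·Q(Year 1) = 5661.21×13 + 2778.06×11 + 2041.27×2 + 660.42×9 = 73595.73 + 30558.66 + 4082.54 + 5943.78 = 114180.71
ΣP(Year 1)·Q(Year 0) = 5661.21×12 + 2778.06×10 + 2041.27×2 + 660.42×10 = 67934.52 + 27780.6 + 4082.54 + 6604.2 = 106401.86
Index = 114180.71 / 106401.86 × 100 = 107.3108

107.3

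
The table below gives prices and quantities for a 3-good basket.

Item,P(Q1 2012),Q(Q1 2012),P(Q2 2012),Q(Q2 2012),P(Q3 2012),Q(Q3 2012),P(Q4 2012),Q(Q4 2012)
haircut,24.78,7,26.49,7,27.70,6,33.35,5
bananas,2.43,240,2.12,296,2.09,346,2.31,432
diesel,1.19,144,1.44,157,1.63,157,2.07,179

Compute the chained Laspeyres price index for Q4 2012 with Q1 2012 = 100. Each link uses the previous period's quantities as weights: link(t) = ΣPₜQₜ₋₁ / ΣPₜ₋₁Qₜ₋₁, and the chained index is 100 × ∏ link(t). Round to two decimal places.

115.53

Link Q1 2012→Q2 2012:
ΣP(Q2 2012)Q(Q1 2012) = 26.49×7 + 2.12×240 + 1.44×144 = 185.43 + 508.8 + 207.36 = 901.59
ΣP(Q1 2012)Q(Q1 2012) = 24.78×7 + 2.43×240 + 1.19×144 = 173.46 + 583.2 + 171.36 = 928.02
link = 901.59/928.02 = 0.971520
Link Q2 2012→Q3 2012:
ΣP(Q3 2012)Q(Q2 2012) = 27.70×7 + 2.09×296 + 1.63×157 = 193.9 + 618.64 + 255.91 = 1068.45
ΣP(Q2 2012)Q(Q2 2012) = 26.49×7 + 2.12×296 + 1.44×157 = 185.43 + 627.52 + 226.08 = 1039.03
link = 1068.45/1039.03 = 1.028315
Link Q3 2012→Q4 2012:
ΣP(Q4 2012)Q(Q3 2012) = 33.35×6 + 2.31×346 + 2.07×157 = 200.1 + 799.26 + 324.99 = 1324.35
ΣP(Q3 2012)Q(Q3 2012) = 27.70×6 + 2.09×346 + 1.63×157 = 166.2 + 723.14 + 255.91 = 1145.25
link = 1324.35/1145.25 = 1.156385
Chained index = 100 × 0.971520 × 1.028315 × 1.156385 = 115.5262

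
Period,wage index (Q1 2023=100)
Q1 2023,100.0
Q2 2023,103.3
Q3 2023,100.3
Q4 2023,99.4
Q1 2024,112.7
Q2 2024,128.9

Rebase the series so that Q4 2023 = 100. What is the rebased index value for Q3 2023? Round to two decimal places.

Rebased(Q3 2023) = 100.3 / 99.4 × 100 = 100.9054

100.91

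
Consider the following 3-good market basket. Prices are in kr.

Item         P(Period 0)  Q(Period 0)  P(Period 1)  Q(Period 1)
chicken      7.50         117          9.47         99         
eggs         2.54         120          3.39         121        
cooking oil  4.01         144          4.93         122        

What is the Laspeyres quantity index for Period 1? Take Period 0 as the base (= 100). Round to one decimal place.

Laspeyres quantity index uses base-period prices as weights.
ΣP(Period 0)·Q(Period 1) = 7.50×99 + 2.54×121 + 4.01×122 = 742.5 + 307.34 + 489.22 = 1539.06
ΣP(Period 0)·Q(Period 0) = 7.50×117 + 2.54×120 + 4.01×144 = 877.5 + 304.8 + 577.44 = 1759.74
Index = 1539.06 / 1759.74 × 100 = 87.4595

87.5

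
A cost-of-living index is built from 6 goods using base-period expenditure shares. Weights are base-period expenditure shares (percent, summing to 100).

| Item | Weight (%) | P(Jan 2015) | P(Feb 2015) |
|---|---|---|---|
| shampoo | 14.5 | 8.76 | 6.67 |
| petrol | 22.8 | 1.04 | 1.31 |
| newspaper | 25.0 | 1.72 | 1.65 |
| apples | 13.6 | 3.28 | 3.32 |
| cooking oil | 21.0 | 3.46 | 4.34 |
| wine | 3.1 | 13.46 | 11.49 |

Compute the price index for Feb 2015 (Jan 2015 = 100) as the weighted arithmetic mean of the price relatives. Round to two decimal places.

shampoo: 14.5 × (6.67/8.76) = 14.5 × 0.761416 = 11.0405
petrol: 22.8 × (1.31/1.04) = 22.8 × 1.259615 = 28.7192
newspaper: 25.0 × (1.65/1.72) = 25.0 × 0.959302 = 23.9826
apples: 13.6 × (3.32/3.28) = 13.6 × 1.012195 = 13.7659
cooking oil: 21.0 × (4.34/3.46) = 21.0 × 1.254335 = 26.3410
wine: 3.1 × (11.49/13.46) = 3.1 × 0.853640 = 2.6463
Index = Σ wᵢ·(p₁ᵢ/p₀ᵢ) = 11.0405 + 28.7192 + 23.9826 + 13.7659 + 26.3410 + 2.6463 = 106.4955

106.50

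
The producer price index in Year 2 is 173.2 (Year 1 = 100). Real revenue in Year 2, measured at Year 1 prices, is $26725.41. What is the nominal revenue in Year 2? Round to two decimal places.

Nominal = Real × (Index/100) = 26725.41 × (173.2/100)
        = 26725.41 × 1.732 = 46288.4101

46288.41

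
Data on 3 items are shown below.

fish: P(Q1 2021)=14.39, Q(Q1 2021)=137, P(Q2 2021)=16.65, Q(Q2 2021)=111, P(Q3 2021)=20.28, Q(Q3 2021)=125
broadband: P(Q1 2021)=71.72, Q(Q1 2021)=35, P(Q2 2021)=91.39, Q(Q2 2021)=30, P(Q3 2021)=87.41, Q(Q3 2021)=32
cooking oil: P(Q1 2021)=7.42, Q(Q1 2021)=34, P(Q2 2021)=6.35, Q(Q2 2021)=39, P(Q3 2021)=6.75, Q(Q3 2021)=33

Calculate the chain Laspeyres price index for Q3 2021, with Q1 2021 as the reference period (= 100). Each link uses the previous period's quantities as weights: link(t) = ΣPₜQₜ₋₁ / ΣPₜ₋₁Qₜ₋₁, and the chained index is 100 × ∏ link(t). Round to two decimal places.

Link Q1 2021→Q2 2021:
ΣP(Q2 2021)Q(Q1 2021) = 16.65×137 + 91.39×35 + 6.35×34 = 2281.05 + 3198.65 + 215.9 = 5695.6
ΣP(Q1 2021)Q(Q1 2021) = 14.39×137 + 71.72×35 + 7.42×34 = 1971.43 + 2510.2 + 252.28 = 4733.91
link = 5695.6/4733.91 = 1.203149
Link Q2 2021→Q3 2021:
ΣP(Q3 2021)Q(Q2 2021) = 20.28×111 + 87.41×30 + 6.75×39 = 2251.08 + 2622.3 + 263.25 = 5136.63
ΣP(Q2 2021)Q(Q2 2021) = 16.65×111 + 91.39×30 + 6.35×39 = 1848.15 + 2741.7 + 247.65 = 4837.5
link = 5136.63/4837.5 = 1.061836
Chained index = 100 × 1.203149 × 1.061836 = 127.7547

127.75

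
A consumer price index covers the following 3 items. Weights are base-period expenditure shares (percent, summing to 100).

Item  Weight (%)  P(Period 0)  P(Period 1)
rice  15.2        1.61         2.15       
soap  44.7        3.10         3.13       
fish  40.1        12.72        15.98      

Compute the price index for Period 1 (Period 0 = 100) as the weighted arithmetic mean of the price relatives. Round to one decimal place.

rice: 15.2 × (2.15/1.61) = 15.2 × 1.335404 = 20.2981
soap: 44.7 × (3.13/3.10) = 44.7 × 1.009677 = 45.1326
fish: 40.1 × (15.98/12.72) = 40.1 × 1.256289 = 50.3772
Index = Σ wᵢ·(p₁ᵢ/p₀ᵢ) = 20.2981 + 45.1326 + 50.3772 = 115.8079

115.8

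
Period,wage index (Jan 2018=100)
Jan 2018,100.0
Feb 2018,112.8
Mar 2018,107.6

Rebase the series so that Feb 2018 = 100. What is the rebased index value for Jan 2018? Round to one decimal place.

88.7

Rebased(Jan 2018) = 100.0 / 112.8 × 100 = 88.6525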